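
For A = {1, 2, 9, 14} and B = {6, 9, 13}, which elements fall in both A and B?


A = {1, 2, 9, 14}
B = {6, 9, 13}
Region: in both A and B
Elements: {9}

Elements in both A and B: {9}


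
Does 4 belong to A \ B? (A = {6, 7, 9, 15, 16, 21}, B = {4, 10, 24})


A = {6, 7, 9, 15, 16, 21}, B = {4, 10, 24}
A \ B = elements in A but not in B
A \ B = {6, 7, 9, 15, 16, 21}
Checking if 4 ∈ A \ B
4 is not in A \ B → False

4 ∉ A \ B


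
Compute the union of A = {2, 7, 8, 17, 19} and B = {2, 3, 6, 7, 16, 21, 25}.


A ∪ B = all elements in A or B (or both)
A = {2, 7, 8, 17, 19}
B = {2, 3, 6, 7, 16, 21, 25}
A ∪ B = {2, 3, 6, 7, 8, 16, 17, 19, 21, 25}

A ∪ B = {2, 3, 6, 7, 8, 16, 17, 19, 21, 25}


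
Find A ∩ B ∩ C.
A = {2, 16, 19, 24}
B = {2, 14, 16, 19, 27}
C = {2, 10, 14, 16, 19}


A ∩ B = {2, 16, 19}
(A ∩ B) ∩ C = {2, 16, 19}

A ∩ B ∩ C = {2, 16, 19}


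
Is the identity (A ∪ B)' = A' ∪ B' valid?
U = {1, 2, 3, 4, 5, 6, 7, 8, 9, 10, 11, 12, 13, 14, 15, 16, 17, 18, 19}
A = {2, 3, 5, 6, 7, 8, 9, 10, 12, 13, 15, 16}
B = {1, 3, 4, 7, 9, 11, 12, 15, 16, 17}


LHS: A ∪ B = {1, 2, 3, 4, 5, 6, 7, 8, 9, 10, 11, 12, 13, 15, 16, 17}
(A ∪ B)' = U \ (A ∪ B) = {14, 18, 19}
A' = {1, 4, 11, 14, 17, 18, 19}, B' = {2, 5, 6, 8, 10, 13, 14, 18, 19}
Claimed RHS: A' ∪ B' = {1, 2, 4, 5, 6, 8, 10, 11, 13, 14, 17, 18, 19}
Identity is INVALID: LHS = {14, 18, 19} but the RHS claimed here equals {1, 2, 4, 5, 6, 8, 10, 11, 13, 14, 17, 18, 19}. The correct form is (A ∪ B)' = A' ∩ B'.

Identity is invalid: (A ∪ B)' = {14, 18, 19} but A' ∪ B' = {1, 2, 4, 5, 6, 8, 10, 11, 13, 14, 17, 18, 19}. The correct De Morgan law is (A ∪ B)' = A' ∩ B'.


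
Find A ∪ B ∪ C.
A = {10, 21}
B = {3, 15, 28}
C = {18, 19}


A ∪ B = {3, 10, 15, 21, 28}
(A ∪ B) ∪ C = {3, 10, 15, 18, 19, 21, 28}

A ∪ B ∪ C = {3, 10, 15, 18, 19, 21, 28}


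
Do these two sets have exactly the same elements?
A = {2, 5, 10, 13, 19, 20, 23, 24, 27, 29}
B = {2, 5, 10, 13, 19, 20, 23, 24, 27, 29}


Two sets are equal iff they have exactly the same elements.
A = {2, 5, 10, 13, 19, 20, 23, 24, 27, 29}
B = {2, 5, 10, 13, 19, 20, 23, 24, 27, 29}
Same elements → A = B

Yes, A = B


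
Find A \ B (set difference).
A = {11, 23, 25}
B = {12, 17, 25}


A \ B = elements in A but not in B
A = {11, 23, 25}
B = {12, 17, 25}
Remove from A any elements in B
A \ B = {11, 23}

A \ B = {11, 23}


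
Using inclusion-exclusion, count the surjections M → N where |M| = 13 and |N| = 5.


n = |M| = 13, k = |N| = 5. Surjections via inclusion-exclusion:
S(n,k) = Σ(-1)^i × C(k,i) × (k-i)^n, i=0 to k
i=0: (-1)^0×C(5,0)×5^13 = 1220703125
i=1: (-1)^1×C(5,1)×4^13 = -335544320
i=2: (-1)^2×C(5,2)×3^13 = 15943230
i=3: (-1)^3×C(5,3)×2^13 = -81920
i=4: (-1)^4×C(5,4)×1^13 = 5
i=5: (-1)^5×C(5,5)×0^13 = 0
Total = 901020120

Number of surjections = 901020120


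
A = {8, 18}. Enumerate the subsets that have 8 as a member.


A subset of A contains 8 iff the remaining 1 elements form any subset of A \ {8}.
Count: 2^(n-1) = 2^1 = 2
Subsets containing 8: {8}, {8, 18}

Subsets containing 8 (2 total): {8}, {8, 18}


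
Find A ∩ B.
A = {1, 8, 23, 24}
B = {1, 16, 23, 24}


A ∩ B = elements in both A and B
A = {1, 8, 23, 24}
B = {1, 16, 23, 24}
A ∩ B = {1, 23, 24}

A ∩ B = {1, 23, 24}


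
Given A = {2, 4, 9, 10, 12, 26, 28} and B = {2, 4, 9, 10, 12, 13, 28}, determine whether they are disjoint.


Disjoint means A ∩ B = ∅.
A ∩ B = {2, 4, 9, 10, 12, 28}
A ∩ B ≠ ∅, so A and B are NOT disjoint.

No, A and B are not disjoint (A ∩ B = {2, 4, 9, 10, 12, 28})


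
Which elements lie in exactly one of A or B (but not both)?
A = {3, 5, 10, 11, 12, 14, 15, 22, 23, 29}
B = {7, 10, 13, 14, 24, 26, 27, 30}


A △ B = (A \ B) ∪ (B \ A) = elements in exactly one of A or B
A \ B = {3, 5, 11, 12, 15, 22, 23, 29}
B \ A = {7, 13, 24, 26, 27, 30}
A △ B = {3, 5, 7, 11, 12, 13, 15, 22, 23, 24, 26, 27, 29, 30}

A △ B = {3, 5, 7, 11, 12, 13, 15, 22, 23, 24, 26, 27, 29, 30}


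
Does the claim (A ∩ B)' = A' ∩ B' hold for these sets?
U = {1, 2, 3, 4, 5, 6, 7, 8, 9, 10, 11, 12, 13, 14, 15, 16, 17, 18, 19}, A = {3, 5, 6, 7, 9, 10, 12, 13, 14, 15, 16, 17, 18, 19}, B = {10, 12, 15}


LHS: A ∩ B = {10, 12, 15}
(A ∩ B)' = U \ (A ∩ B) = {1, 2, 3, 4, 5, 6, 7, 8, 9, 11, 13, 14, 16, 17, 18, 19}
A' = {1, 2, 4, 8, 11}, B' = {1, 2, 3, 4, 5, 6, 7, 8, 9, 11, 13, 14, 16, 17, 18, 19}
Claimed RHS: A' ∩ B' = {1, 2, 4, 8, 11}
Identity is INVALID: LHS = {1, 2, 3, 4, 5, 6, 7, 8, 9, 11, 13, 14, 16, 17, 18, 19} but the RHS claimed here equals {1, 2, 4, 8, 11}. The correct form is (A ∩ B)' = A' ∪ B'.

Identity is invalid: (A ∩ B)' = {1, 2, 3, 4, 5, 6, 7, 8, 9, 11, 13, 14, 16, 17, 18, 19} but A' ∩ B' = {1, 2, 4, 8, 11}. The correct De Morgan law is (A ∩ B)' = A' ∪ B'.


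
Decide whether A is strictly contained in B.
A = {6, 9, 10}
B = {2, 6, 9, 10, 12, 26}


A ⊂ B requires: A ⊆ B AND A ≠ B.
A ⊆ B? Yes
A = B? No
A ⊂ B: Yes (A is a proper subset of B)

Yes, A ⊂ B


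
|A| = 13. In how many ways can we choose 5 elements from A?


C(n,k) = n! / (k!(n-k)!)
C(13,5) = 13! / (5!8!)
= 1287

C(13,5) = 1287


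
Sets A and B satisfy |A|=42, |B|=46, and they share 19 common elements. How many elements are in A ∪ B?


|A ∪ B| = |A| + |B| - |A ∩ B|
= 42 + 46 - 19
= 69

|A ∪ B| = 69


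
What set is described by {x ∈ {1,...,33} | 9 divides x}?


Checking each candidate:
Condition: multiples of 9 in {1,...,33}
Result = {9, 18, 27}

{9, 18, 27}


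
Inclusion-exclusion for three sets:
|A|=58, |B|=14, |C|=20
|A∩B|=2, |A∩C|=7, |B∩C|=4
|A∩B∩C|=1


|A∪B∪C| = |A|+|B|+|C| - |A∩B|-|A∩C|-|B∩C| + |A∩B∩C|
= 58+14+20 - 2-7-4 + 1
= 92 - 13 + 1
= 80

|A ∪ B ∪ C| = 80


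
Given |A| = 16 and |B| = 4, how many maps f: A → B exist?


Each of |A| = 16 inputs maps to any of |B| = 4 outputs.
# functions = |B|^|A| = 4^16
= 4294967296

Number of functions = 4294967296


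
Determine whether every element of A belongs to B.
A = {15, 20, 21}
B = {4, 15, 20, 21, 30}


A ⊆ B means every element of A is in B.
All elements of A are in B.
So A ⊆ B.

Yes, A ⊆ B


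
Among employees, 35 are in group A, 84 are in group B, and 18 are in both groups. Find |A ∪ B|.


|A ∪ B| = |A| + |B| - |A ∩ B|
= 35 + 84 - 18
= 101

|A ∪ B| = 101


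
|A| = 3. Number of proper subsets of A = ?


Total subsets = 2^n = 2^3 = 8
Proper subsets exclude the set itself: 2^n - 1
= 8 - 1
= 7

Number of proper subsets = 7


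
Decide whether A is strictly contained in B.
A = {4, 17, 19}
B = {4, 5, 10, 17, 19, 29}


A ⊂ B requires: A ⊆ B AND A ≠ B.
A ⊆ B? Yes
A = B? No
A ⊂ B: Yes (A is a proper subset of B)

Yes, A ⊂ B


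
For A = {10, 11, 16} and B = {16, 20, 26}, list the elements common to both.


A ∩ B = elements in both A and B
A = {10, 11, 16}
B = {16, 20, 26}
A ∩ B = {16}

A ∩ B = {16}


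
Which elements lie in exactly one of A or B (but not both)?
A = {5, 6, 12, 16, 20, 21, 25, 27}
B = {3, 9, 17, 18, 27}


A △ B = (A \ B) ∪ (B \ A) = elements in exactly one of A or B
A \ B = {5, 6, 12, 16, 20, 21, 25}
B \ A = {3, 9, 17, 18}
A △ B = {3, 5, 6, 9, 12, 16, 17, 18, 20, 21, 25}

A △ B = {3, 5, 6, 9, 12, 16, 17, 18, 20, 21, 25}


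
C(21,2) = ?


C(n,k) = n! / (k!(n-k)!)
C(21,2) = 21! / (2!19!)
= 210

C(21,2) = 210


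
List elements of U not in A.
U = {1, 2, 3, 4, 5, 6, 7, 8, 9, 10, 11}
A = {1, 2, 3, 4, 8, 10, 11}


Aᶜ = U \ A = elements in U but not in A
U = {1, 2, 3, 4, 5, 6, 7, 8, 9, 10, 11}
A = {1, 2, 3, 4, 8, 10, 11}
Aᶜ = {5, 6, 7, 9}

Aᶜ = {5, 6, 7, 9}


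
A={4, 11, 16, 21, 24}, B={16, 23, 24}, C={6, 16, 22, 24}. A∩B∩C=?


A ∩ B = {16, 24}
(A ∩ B) ∩ C = {16, 24}

A ∩ B ∩ C = {16, 24}


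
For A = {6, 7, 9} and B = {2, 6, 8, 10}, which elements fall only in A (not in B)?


A = {6, 7, 9}
B = {2, 6, 8, 10}
Region: only in A (not in B)
Elements: {7, 9}

Elements only in A (not in B): {7, 9}


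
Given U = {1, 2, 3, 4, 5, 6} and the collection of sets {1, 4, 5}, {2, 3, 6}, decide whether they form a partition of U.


A partition requires: (1) non-empty parts, (2) pairwise disjoint, (3) union = U
Parts: {1, 4, 5}, {2, 3, 6}
Union of parts: {1, 2, 3, 4, 5, 6}
U = {1, 2, 3, 4, 5, 6}
All non-empty? True
Pairwise disjoint? True
Covers U? True

Yes, valid partition


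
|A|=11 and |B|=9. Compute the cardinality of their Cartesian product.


|A × B| = |A| × |B|
= 11 × 9
= 99

|A × B| = 99


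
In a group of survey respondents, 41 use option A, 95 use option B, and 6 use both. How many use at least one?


|A ∪ B| = |A| + |B| - |A ∩ B|
= 41 + 95 - 6
= 130

|A ∪ B| = 130


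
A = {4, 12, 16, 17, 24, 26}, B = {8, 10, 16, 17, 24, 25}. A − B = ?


A \ B = elements in A but not in B
A = {4, 12, 16, 17, 24, 26}
B = {8, 10, 16, 17, 24, 25}
Remove from A any elements in B
A \ B = {4, 12, 26}

A \ B = {4, 12, 26}


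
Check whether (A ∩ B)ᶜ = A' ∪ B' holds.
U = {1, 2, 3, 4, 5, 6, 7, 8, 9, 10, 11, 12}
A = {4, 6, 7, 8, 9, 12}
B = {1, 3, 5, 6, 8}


LHS: A ∩ B = {6, 8}
(A ∩ B)' = U \ (A ∩ B) = {1, 2, 3, 4, 5, 7, 9, 10, 11, 12}
A' = {1, 2, 3, 5, 10, 11}, B' = {2, 4, 7, 9, 10, 11, 12}
Claimed RHS: A' ∪ B' = {1, 2, 3, 4, 5, 7, 9, 10, 11, 12}
Identity is VALID: LHS = RHS = {1, 2, 3, 4, 5, 7, 9, 10, 11, 12} ✓

Identity is valid. (A ∩ B)' = A' ∪ B' = {1, 2, 3, 4, 5, 7, 9, 10, 11, 12}


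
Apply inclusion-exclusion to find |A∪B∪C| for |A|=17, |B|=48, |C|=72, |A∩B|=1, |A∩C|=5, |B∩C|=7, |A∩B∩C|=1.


|A∪B∪C| = |A|+|B|+|C| - |A∩B|-|A∩C|-|B∩C| + |A∩B∩C|
= 17+48+72 - 1-5-7 + 1
= 137 - 13 + 1
= 125

|A ∪ B ∪ C| = 125


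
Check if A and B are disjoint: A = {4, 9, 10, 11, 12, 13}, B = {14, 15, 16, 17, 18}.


Disjoint means A ∩ B = ∅.
A ∩ B = ∅
A ∩ B = ∅, so A and B are disjoint.

Yes, A and B are disjoint


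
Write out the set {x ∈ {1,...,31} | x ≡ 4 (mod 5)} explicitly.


Checking each candidate:
Condition: x in {1,...,31} with x ≡ 4 (mod 5)
Result = {4, 9, 14, 19, 24, 29}

{4, 9, 14, 19, 24, 29}


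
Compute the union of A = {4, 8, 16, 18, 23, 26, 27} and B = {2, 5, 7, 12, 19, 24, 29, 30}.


A ∪ B = all elements in A or B (or both)
A = {4, 8, 16, 18, 23, 26, 27}
B = {2, 5, 7, 12, 19, 24, 29, 30}
A ∪ B = {2, 4, 5, 7, 8, 12, 16, 18, 19, 23, 24, 26, 27, 29, 30}

A ∪ B = {2, 4, 5, 7, 8, 12, 16, 18, 19, 23, 24, 26, 27, 29, 30}


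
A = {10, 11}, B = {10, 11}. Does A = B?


Two sets are equal iff they have exactly the same elements.
A = {10, 11}
B = {10, 11}
Same elements → A = B

Yes, A = B


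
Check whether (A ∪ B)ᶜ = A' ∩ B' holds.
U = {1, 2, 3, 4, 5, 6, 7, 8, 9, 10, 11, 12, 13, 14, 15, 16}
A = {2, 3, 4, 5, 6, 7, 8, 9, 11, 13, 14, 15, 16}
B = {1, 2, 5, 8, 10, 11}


LHS: A ∪ B = {1, 2, 3, 4, 5, 6, 7, 8, 9, 10, 11, 13, 14, 15, 16}
(A ∪ B)' = U \ (A ∪ B) = {12}
A' = {1, 10, 12}, B' = {3, 4, 6, 7, 9, 12, 13, 14, 15, 16}
Claimed RHS: A' ∩ B' = {12}
Identity is VALID: LHS = RHS = {12} ✓

Identity is valid. (A ∪ B)' = A' ∩ B' = {12}


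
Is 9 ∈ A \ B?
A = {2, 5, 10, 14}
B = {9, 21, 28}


A = {2, 5, 10, 14}, B = {9, 21, 28}
A \ B = elements in A but not in B
A \ B = {2, 5, 10, 14}
Checking if 9 ∈ A \ B
9 is not in A \ B → False

9 ∉ A \ B


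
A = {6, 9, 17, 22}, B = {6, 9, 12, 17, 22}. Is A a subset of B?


A ⊆ B means every element of A is in B.
All elements of A are in B.
So A ⊆ B.

Yes, A ⊆ B


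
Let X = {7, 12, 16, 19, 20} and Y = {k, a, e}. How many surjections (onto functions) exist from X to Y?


n = |X| = 5, k = |Y| = 3. Surjections via inclusion-exclusion:
S(n,k) = Σ(-1)^i × C(k,i) × (k-i)^n, i=0 to k
i=0: (-1)^0×C(3,0)×3^5 = 243
i=1: (-1)^1×C(3,1)×2^5 = -96
i=2: (-1)^2×C(3,2)×1^5 = 3
i=3: (-1)^3×C(3,3)×0^5 = 0
Total = 150

Number of surjections = 150


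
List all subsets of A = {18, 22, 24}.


|A| = 3, so |P(A)| = 2^3 = 8
Enumerate subsets by cardinality (0 to 3):
∅, {18}, {22}, {24}, {18, 22}, {18, 24}, {22, 24}, {18, 22, 24}

P(A) has 8 subsets: ∅, {18}, {22}, {24}, {18, 22}, {18, 24}, {22, 24}, {18, 22, 24}


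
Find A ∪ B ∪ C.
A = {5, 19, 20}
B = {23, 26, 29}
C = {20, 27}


A ∪ B = {5, 19, 20, 23, 26, 29}
(A ∪ B) ∪ C = {5, 19, 20, 23, 26, 27, 29}

A ∪ B ∪ C = {5, 19, 20, 23, 26, 27, 29}


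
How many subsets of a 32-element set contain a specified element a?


Subsets of A containing a correspond to subsets of A \ {a}, which has 31 elements.
Count = 2^(n-1) = 2^31
= 2147483648

Number of subsets containing a = 2147483648


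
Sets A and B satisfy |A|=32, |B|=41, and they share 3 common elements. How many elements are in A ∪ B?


|A ∪ B| = |A| + |B| - |A ∩ B|
= 32 + 41 - 3
= 70

|A ∪ B| = 70


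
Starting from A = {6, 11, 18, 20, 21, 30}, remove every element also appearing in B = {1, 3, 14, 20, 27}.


A \ B = elements in A but not in B
A = {6, 11, 18, 20, 21, 30}
B = {1, 3, 14, 20, 27}
Remove from A any elements in B
A \ B = {6, 11, 18, 21, 30}

A \ B = {6, 11, 18, 21, 30}


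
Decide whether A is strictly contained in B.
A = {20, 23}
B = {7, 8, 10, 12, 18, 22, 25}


A ⊂ B requires: A ⊆ B AND A ≠ B.
A ⊆ B? No
A ⊄ B, so A is not a proper subset.

No, A is not a proper subset of B


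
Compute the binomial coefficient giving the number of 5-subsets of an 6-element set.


C(n,k) = n! / (k!(n-k)!)
C(6,5) = 6! / (5!1!)
= 6

C(6,5) = 6


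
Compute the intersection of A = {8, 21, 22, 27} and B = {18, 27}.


A ∩ B = elements in both A and B
A = {8, 21, 22, 27}
B = {18, 27}
A ∩ B = {27}

A ∩ B = {27}


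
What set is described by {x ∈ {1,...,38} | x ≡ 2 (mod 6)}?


Checking each candidate:
Condition: x in {1,...,38} with x ≡ 2 (mod 6)
Result = {2, 8, 14, 20, 26, 32, 38}

{2, 8, 14, 20, 26, 32, 38}


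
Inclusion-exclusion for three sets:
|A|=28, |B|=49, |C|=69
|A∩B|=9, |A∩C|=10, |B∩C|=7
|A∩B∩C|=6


|A∪B∪C| = |A|+|B|+|C| - |A∩B|-|A∩C|-|B∩C| + |A∩B∩C|
= 28+49+69 - 9-10-7 + 6
= 146 - 26 + 6
= 126

|A ∪ B ∪ C| = 126


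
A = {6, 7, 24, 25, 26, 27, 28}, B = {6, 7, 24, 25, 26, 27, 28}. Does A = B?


Two sets are equal iff they have exactly the same elements.
A = {6, 7, 24, 25, 26, 27, 28}
B = {6, 7, 24, 25, 26, 27, 28}
Same elements → A = B

Yes, A = B


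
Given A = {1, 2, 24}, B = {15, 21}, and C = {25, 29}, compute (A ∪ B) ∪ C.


A ∪ B = {1, 2, 15, 21, 24}
(A ∪ B) ∪ C = {1, 2, 15, 21, 24, 25, 29}

A ∪ B ∪ C = {1, 2, 15, 21, 24, 25, 29}


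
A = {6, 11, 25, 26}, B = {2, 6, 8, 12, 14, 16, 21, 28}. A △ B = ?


A △ B = (A \ B) ∪ (B \ A) = elements in exactly one of A or B
A \ B = {11, 25, 26}
B \ A = {2, 8, 12, 14, 16, 21, 28}
A △ B = {2, 8, 11, 12, 14, 16, 21, 25, 26, 28}

A △ B = {2, 8, 11, 12, 14, 16, 21, 25, 26, 28}


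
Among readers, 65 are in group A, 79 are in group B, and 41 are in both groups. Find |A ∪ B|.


|A ∪ B| = |A| + |B| - |A ∩ B|
= 65 + 79 - 41
= 103

|A ∪ B| = 103


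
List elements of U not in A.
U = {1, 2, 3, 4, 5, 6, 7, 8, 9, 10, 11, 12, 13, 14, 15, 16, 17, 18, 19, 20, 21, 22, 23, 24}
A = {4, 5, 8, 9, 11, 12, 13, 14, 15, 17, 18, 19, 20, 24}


Aᶜ = U \ A = elements in U but not in A
U = {1, 2, 3, 4, 5, 6, 7, 8, 9, 10, 11, 12, 13, 14, 15, 16, 17, 18, 19, 20, 21, 22, 23, 24}
A = {4, 5, 8, 9, 11, 12, 13, 14, 15, 17, 18, 19, 20, 24}
Aᶜ = {1, 2, 3, 6, 7, 10, 16, 21, 22, 23}

Aᶜ = {1, 2, 3, 6, 7, 10, 16, 21, 22, 23}


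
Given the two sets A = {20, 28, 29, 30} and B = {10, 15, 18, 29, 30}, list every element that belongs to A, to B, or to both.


A ∪ B = all elements in A or B (or both)
A = {20, 28, 29, 30}
B = {10, 15, 18, 29, 30}
A ∪ B = {10, 15, 18, 20, 28, 29, 30}

A ∪ B = {10, 15, 18, 20, 28, 29, 30}


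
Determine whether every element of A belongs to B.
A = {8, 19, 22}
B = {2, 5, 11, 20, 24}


A ⊆ B means every element of A is in B.
Elements in A not in B: {8, 19, 22}
So A ⊄ B.

No, A ⊄ B


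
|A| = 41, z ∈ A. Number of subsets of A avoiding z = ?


Subsets of A avoiding z are subsets of A \ {z}, which has 40 elements.
Count = 2^(n-1) = 2^40
= 1099511627776

Number of subsets avoiding z = 1099511627776


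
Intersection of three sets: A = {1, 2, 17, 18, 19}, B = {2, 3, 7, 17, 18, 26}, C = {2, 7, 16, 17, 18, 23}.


A ∩ B = {2, 17, 18}
(A ∩ B) ∩ C = {2, 17, 18}

A ∩ B ∩ C = {2, 17, 18}


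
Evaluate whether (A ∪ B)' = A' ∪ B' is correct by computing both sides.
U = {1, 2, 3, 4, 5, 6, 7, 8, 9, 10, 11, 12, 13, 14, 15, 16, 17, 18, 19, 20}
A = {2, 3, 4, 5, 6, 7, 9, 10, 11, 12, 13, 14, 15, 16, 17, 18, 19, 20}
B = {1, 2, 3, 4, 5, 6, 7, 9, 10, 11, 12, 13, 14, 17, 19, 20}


LHS: A ∪ B = {1, 2, 3, 4, 5, 6, 7, 9, 10, 11, 12, 13, 14, 15, 16, 17, 18, 19, 20}
(A ∪ B)' = U \ (A ∪ B) = {8}
A' = {1, 8}, B' = {8, 15, 16, 18}
Claimed RHS: A' ∪ B' = {1, 8, 15, 16, 18}
Identity is INVALID: LHS = {8} but the RHS claimed here equals {1, 8, 15, 16, 18}. The correct form is (A ∪ B)' = A' ∩ B'.

Identity is invalid: (A ∪ B)' = {8} but A' ∪ B' = {1, 8, 15, 16, 18}. The correct De Morgan law is (A ∪ B)' = A' ∩ B'.


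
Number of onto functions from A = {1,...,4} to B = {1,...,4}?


n = |A| = 4, k = |B| = 4. Surjections via inclusion-exclusion:
S(n,k) = Σ(-1)^i × C(k,i) × (k-i)^n, i=0 to k
i=0: (-1)^0×C(4,0)×4^4 = 256
i=1: (-1)^1×C(4,1)×3^4 = -324
i=2: (-1)^2×C(4,2)×2^4 = 96
i=3: (-1)^3×C(4,3)×1^4 = -4
i=4: (-1)^4×C(4,4)×0^4 = 0
Total = 24

Number of surjections = 24


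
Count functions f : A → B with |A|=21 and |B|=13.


Each of |A| = 21 inputs maps to any of |B| = 13 outputs.
# functions = |B|^|A| = 13^21
= 247064529073450392704413

Number of functions = 247064529073450392704413


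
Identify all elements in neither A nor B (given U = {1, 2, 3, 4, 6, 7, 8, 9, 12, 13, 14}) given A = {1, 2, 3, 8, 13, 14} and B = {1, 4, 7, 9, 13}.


A = {1, 2, 3, 8, 13, 14}
B = {1, 4, 7, 9, 13}
Region: in neither A nor B (given U = {1, 2, 3, 4, 6, 7, 8, 9, 12, 13, 14})
Elements: {6, 12}

Elements in neither A nor B (given U = {1, 2, 3, 4, 6, 7, 8, 9, 12, 13, 14}): {6, 12}


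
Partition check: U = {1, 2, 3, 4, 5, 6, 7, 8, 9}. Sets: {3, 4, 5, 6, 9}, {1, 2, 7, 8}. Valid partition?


A partition requires: (1) non-empty parts, (2) pairwise disjoint, (3) union = U
Parts: {3, 4, 5, 6, 9}, {1, 2, 7, 8}
Union of parts: {1, 2, 3, 4, 5, 6, 7, 8, 9}
U = {1, 2, 3, 4, 5, 6, 7, 8, 9}
All non-empty? True
Pairwise disjoint? True
Covers U? True

Yes, valid partition


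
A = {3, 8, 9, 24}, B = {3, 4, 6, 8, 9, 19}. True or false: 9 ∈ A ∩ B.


A = {3, 8, 9, 24}, B = {3, 4, 6, 8, 9, 19}
A ∩ B = elements in both A and B
A ∩ B = {3, 8, 9}
Checking if 9 ∈ A ∩ B
9 is in A ∩ B → True

9 ∈ A ∩ B


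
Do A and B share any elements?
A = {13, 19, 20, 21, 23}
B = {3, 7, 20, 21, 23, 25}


Disjoint means A ∩ B = ∅.
A ∩ B = {20, 21, 23}
A ∩ B ≠ ∅, so A and B are NOT disjoint.

Yes — A and B share the element(s) of A ∩ B = {20, 21, 23}, so they are not disjoint


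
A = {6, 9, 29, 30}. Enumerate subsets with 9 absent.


A subset of A that omits 9 is a subset of A \ {9}, so there are 2^(n-1) = 2^3 = 8 of them.
Subsets excluding 9: ∅, {6}, {29}, {30}, {6, 29}, {6, 30}, {29, 30}, {6, 29, 30}

Subsets excluding 9 (8 total): ∅, {6}, {29}, {30}, {6, 29}, {6, 30}, {29, 30}, {6, 29, 30}


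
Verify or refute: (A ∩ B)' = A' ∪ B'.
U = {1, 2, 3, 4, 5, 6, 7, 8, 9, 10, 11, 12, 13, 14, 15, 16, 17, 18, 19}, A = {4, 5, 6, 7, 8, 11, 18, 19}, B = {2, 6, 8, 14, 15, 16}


LHS: A ∩ B = {6, 8}
(A ∩ B)' = U \ (A ∩ B) = {1, 2, 3, 4, 5, 7, 9, 10, 11, 12, 13, 14, 15, 16, 17, 18, 19}
A' = {1, 2, 3, 9, 10, 12, 13, 14, 15, 16, 17}, B' = {1, 3, 4, 5, 7, 9, 10, 11, 12, 13, 17, 18, 19}
Claimed RHS: A' ∪ B' = {1, 2, 3, 4, 5, 7, 9, 10, 11, 12, 13, 14, 15, 16, 17, 18, 19}
Identity is VALID: LHS = RHS = {1, 2, 3, 4, 5, 7, 9, 10, 11, 12, 13, 14, 15, 16, 17, 18, 19} ✓

Identity is valid. (A ∩ B)' = A' ∪ B' = {1, 2, 3, 4, 5, 7, 9, 10, 11, 12, 13, 14, 15, 16, 17, 18, 19}


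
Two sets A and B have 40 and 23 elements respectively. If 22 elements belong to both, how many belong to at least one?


|A ∪ B| = |A| + |B| - |A ∩ B|
= 40 + 23 - 22
= 41

|A ∪ B| = 41


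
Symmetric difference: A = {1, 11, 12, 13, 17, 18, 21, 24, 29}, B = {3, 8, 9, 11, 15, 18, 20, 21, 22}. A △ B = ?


A △ B = (A \ B) ∪ (B \ A) = elements in exactly one of A or B
A \ B = {1, 12, 13, 17, 24, 29}
B \ A = {3, 8, 9, 15, 20, 22}
A △ B = {1, 3, 8, 9, 12, 13, 15, 17, 20, 22, 24, 29}

A △ B = {1, 3, 8, 9, 12, 13, 15, 17, 20, 22, 24, 29}


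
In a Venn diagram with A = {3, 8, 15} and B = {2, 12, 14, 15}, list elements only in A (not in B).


A = {3, 8, 15}
B = {2, 12, 14, 15}
Region: only in A (not in B)
Elements: {3, 8}

Elements only in A (not in B): {3, 8}


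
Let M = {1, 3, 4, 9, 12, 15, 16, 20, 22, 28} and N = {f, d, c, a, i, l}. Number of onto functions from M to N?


n = |M| = 10, k = |N| = 6. Surjections via inclusion-exclusion:
S(n,k) = Σ(-1)^i × C(k,i) × (k-i)^n, i=0 to k
i=0: (-1)^0×C(6,0)×6^10 = 60466176
i=1: (-1)^1×C(6,1)×5^10 = -58593750
i=2: (-1)^2×C(6,2)×4^10 = 15728640
i=3: (-1)^3×C(6,3)×3^10 = -1180980
i=4: (-1)^4×C(6,4)×2^10 = 15360
i=5: (-1)^5×C(6,5)×1^10 = -6
i=6: (-1)^6×C(6,6)×0^10 = 0
Total = 16435440

Number of surjections = 16435440


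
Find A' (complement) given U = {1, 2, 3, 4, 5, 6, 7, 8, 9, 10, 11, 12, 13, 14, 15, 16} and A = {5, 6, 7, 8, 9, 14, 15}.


Aᶜ = U \ A = elements in U but not in A
U = {1, 2, 3, 4, 5, 6, 7, 8, 9, 10, 11, 12, 13, 14, 15, 16}
A = {5, 6, 7, 8, 9, 14, 15}
Aᶜ = {1, 2, 3, 4, 10, 11, 12, 13, 16}

Aᶜ = {1, 2, 3, 4, 10, 11, 12, 13, 16}


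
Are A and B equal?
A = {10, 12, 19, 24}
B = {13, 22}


Two sets are equal iff they have exactly the same elements.
A = {10, 12, 19, 24}
B = {13, 22}
Differences: {10, 12, 13, 19, 22, 24}
A ≠ B

No, A ≠ B


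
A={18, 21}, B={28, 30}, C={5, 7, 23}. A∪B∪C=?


A ∪ B = {18, 21, 28, 30}
(A ∪ B) ∪ C = {5, 7, 18, 21, 23, 28, 30}

A ∪ B ∪ C = {5, 7, 18, 21, 23, 28, 30}


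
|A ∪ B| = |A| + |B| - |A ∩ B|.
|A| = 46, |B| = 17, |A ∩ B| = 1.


|A ∪ B| = |A| + |B| - |A ∩ B|
= 46 + 17 - 1
= 62

|A ∪ B| = 62


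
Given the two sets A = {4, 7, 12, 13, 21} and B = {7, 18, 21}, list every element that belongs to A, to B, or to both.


A ∪ B = all elements in A or B (or both)
A = {4, 7, 12, 13, 21}
B = {7, 18, 21}
A ∪ B = {4, 7, 12, 13, 18, 21}

A ∪ B = {4, 7, 12, 13, 18, 21}


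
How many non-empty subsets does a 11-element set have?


Total subsets = 2^n = 2^11 = 2048
Non-empty subsets exclude the empty set: 2^n - 1
= 2048 - 1
= 2047

Number of non-empty subsets = 2047


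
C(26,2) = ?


C(n,k) = n! / (k!(n-k)!)
C(26,2) = 26! / (2!24!)
= 325

C(26,2) = 325


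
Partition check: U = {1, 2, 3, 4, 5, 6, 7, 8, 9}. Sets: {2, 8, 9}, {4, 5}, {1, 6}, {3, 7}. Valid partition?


A partition requires: (1) non-empty parts, (2) pairwise disjoint, (3) union = U
Parts: {2, 8, 9}, {4, 5}, {1, 6}, {3, 7}
Union of parts: {1, 2, 3, 4, 5, 6, 7, 8, 9}
U = {1, 2, 3, 4, 5, 6, 7, 8, 9}
All non-empty? True
Pairwise disjoint? True
Covers U? True

Yes, valid partition


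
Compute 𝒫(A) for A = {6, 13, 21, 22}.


|A| = 4, so |P(A)| = 2^4 = 16
Enumerate subsets by cardinality (0 to 4):
∅, {6}, {13}, {21}, {22}, {6, 13}, {6, 21}, {6, 22}, {13, 21}, {13, 22}, {21, 22}, {6, 13, 21}, {6, 13, 22}, {6, 21, 22}, {13, 21, 22}, {6, 13, 21, 22}

P(A) has 16 subsets: ∅, {6}, {13}, {21}, {22}, {6, 13}, {6, 21}, {6, 22}, {13, 21}, {13, 22}, {21, 22}, {6, 13, 21}, {6, 13, 22}, {6, 21, 22}, {13, 21, 22}, {6, 13, 21, 22}


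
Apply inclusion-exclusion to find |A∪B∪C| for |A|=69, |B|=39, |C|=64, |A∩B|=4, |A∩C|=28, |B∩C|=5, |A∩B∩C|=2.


|A∪B∪C| = |A|+|B|+|C| - |A∩B|-|A∩C|-|B∩C| + |A∩B∩C|
= 69+39+64 - 4-28-5 + 2
= 172 - 37 + 2
= 137

|A ∪ B ∪ C| = 137


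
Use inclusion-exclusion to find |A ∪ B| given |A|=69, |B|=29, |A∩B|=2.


|A ∪ B| = |A| + |B| - |A ∩ B|
= 69 + 29 - 2
= 96

|A ∪ B| = 96


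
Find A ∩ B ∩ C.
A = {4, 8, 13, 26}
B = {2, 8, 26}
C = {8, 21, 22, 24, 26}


A ∩ B = {8, 26}
(A ∩ B) ∩ C = {8, 26}

A ∩ B ∩ C = {8, 26}


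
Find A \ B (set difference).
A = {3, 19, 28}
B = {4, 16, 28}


A \ B = elements in A but not in B
A = {3, 19, 28}
B = {4, 16, 28}
Remove from A any elements in B
A \ B = {3, 19}

A \ B = {3, 19}


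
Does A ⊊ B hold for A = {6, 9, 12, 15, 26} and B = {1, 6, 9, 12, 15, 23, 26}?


A ⊂ B requires: A ⊆ B AND A ≠ B.
A ⊆ B? Yes
A = B? No
A ⊂ B: Yes (A is a proper subset of B)

Yes, A ⊂ B


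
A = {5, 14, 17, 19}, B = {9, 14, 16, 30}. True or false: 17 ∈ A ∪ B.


A = {5, 14, 17, 19}, B = {9, 14, 16, 30}
A ∪ B = all elements in A or B
A ∪ B = {5, 9, 14, 16, 17, 19, 30}
Checking if 17 ∈ A ∪ B
17 is in A ∪ B → True

17 ∈ A ∪ B


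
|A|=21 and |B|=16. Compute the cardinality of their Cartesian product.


|A × B| = |A| × |B|
= 21 × 16
= 336

|A × B| = 336


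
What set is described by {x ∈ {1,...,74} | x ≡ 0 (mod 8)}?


Checking each candidate:
Condition: x in {1,...,74} with x ≡ 0 (mod 8)
Result = {8, 16, 24, 32, 40, 48, 56, 64, 72}

{8, 16, 24, 32, 40, 48, 56, 64, 72}


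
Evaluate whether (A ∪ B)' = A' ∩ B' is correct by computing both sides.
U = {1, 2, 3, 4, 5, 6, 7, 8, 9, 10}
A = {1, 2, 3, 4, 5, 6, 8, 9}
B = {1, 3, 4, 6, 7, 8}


LHS: A ∪ B = {1, 2, 3, 4, 5, 6, 7, 8, 9}
(A ∪ B)' = U \ (A ∪ B) = {10}
A' = {7, 10}, B' = {2, 5, 9, 10}
Claimed RHS: A' ∩ B' = {10}
Identity is VALID: LHS = RHS = {10} ✓

Identity is valid. (A ∪ B)' = A' ∩ B' = {10}


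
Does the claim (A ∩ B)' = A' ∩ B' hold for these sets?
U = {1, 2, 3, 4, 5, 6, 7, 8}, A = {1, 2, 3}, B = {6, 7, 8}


LHS: A ∩ B = ∅
(A ∩ B)' = U \ (A ∩ B) = {1, 2, 3, 4, 5, 6, 7, 8}
A' = {4, 5, 6, 7, 8}, B' = {1, 2, 3, 4, 5}
Claimed RHS: A' ∩ B' = {4, 5}
Identity is INVALID: LHS = {1, 2, 3, 4, 5, 6, 7, 8} but the RHS claimed here equals {4, 5}. The correct form is (A ∩ B)' = A' ∪ B'.

Identity is invalid: (A ∩ B)' = {1, 2, 3, 4, 5, 6, 7, 8} but A' ∩ B' = {4, 5}. The correct De Morgan law is (A ∩ B)' = A' ∪ B'.


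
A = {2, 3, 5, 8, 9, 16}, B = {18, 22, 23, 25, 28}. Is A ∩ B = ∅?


Disjoint means A ∩ B = ∅.
A ∩ B = ∅
A ∩ B = ∅, so A and B are disjoint.

Yes, A and B are disjoint


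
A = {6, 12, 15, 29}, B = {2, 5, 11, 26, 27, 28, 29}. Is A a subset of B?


A ⊆ B means every element of A is in B.
Elements in A not in B: {6, 12, 15}
So A ⊄ B.

No, A ⊄ B


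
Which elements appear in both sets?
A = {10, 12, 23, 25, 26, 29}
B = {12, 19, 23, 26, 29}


A ∩ B = elements in both A and B
A = {10, 12, 23, 25, 26, 29}
B = {12, 19, 23, 26, 29}
A ∩ B = {12, 23, 26, 29}

A ∩ B = {12, 23, 26, 29}


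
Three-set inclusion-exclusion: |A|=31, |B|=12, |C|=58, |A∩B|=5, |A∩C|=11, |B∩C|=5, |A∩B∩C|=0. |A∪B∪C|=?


|A∪B∪C| = |A|+|B|+|C| - |A∩B|-|A∩C|-|B∩C| + |A∩B∩C|
= 31+12+58 - 5-11-5 + 0
= 101 - 21 + 0
= 80

|A ∪ B ∪ C| = 80


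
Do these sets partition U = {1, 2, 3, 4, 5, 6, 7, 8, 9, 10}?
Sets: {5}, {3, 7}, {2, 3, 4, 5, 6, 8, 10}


A partition requires: (1) non-empty parts, (2) pairwise disjoint, (3) union = U
Parts: {5}, {3, 7}, {2, 3, 4, 5, 6, 8, 10}
Union of parts: {2, 3, 4, 5, 6, 7, 8, 10}
U = {1, 2, 3, 4, 5, 6, 7, 8, 9, 10}
All non-empty? True
Pairwise disjoint? False
Covers U? False

No, not a valid partition


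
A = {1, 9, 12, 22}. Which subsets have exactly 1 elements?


|A| = 4, so A has C(4,1) = 4 subsets of size 1.
Enumerate by choosing 1 elements from A at a time:
{1}, {9}, {12}, {22}

1-element subsets (4 total): {1}, {9}, {12}, {22}


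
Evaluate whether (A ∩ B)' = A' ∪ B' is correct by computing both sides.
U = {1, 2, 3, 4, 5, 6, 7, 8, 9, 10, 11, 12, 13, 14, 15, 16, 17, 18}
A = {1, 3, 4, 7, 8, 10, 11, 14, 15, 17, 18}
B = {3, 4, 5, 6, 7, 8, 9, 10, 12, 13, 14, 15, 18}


LHS: A ∩ B = {3, 4, 7, 8, 10, 14, 15, 18}
(A ∩ B)' = U \ (A ∩ B) = {1, 2, 5, 6, 9, 11, 12, 13, 16, 17}
A' = {2, 5, 6, 9, 12, 13, 16}, B' = {1, 2, 11, 16, 17}
Claimed RHS: A' ∪ B' = {1, 2, 5, 6, 9, 11, 12, 13, 16, 17}
Identity is VALID: LHS = RHS = {1, 2, 5, 6, 9, 11, 12, 13, 16, 17} ✓

Identity is valid. (A ∩ B)' = A' ∪ B' = {1, 2, 5, 6, 9, 11, 12, 13, 16, 17}


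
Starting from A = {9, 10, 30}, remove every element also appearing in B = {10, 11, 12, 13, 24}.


A \ B = elements in A but not in B
A = {9, 10, 30}
B = {10, 11, 12, 13, 24}
Remove from A any elements in B
A \ B = {9, 30}

A \ B = {9, 30}


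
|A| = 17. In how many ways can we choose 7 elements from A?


C(n,k) = n! / (k!(n-k)!)
C(17,7) = 17! / (7!10!)
= 19448

C(17,7) = 19448


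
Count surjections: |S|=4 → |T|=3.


n = |S| = 4, k = |T| = 3. Surjections via inclusion-exclusion:
S(n,k) = Σ(-1)^i × C(k,i) × (k-i)^n, i=0 to k
i=0: (-1)^0×C(3,0)×3^4 = 81
i=1: (-1)^1×C(3,1)×2^4 = -48
i=2: (-1)^2×C(3,2)×1^4 = 3
i=3: (-1)^3×C(3,3)×0^4 = 0
Total = 36

Number of surjections = 36


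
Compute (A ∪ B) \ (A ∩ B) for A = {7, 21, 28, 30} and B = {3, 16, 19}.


A △ B = (A \ B) ∪ (B \ A) = elements in exactly one of A or B
A \ B = {7, 21, 28, 30}
B \ A = {3, 16, 19}
A △ B = {3, 7, 16, 19, 21, 28, 30}

A △ B = {3, 7, 16, 19, 21, 28, 30}


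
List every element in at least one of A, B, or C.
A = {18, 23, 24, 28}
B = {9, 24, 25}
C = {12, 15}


A ∪ B = {9, 18, 23, 24, 25, 28}
(A ∪ B) ∪ C = {9, 12, 15, 18, 23, 24, 25, 28}

A ∪ B ∪ C = {9, 12, 15, 18, 23, 24, 25, 28}


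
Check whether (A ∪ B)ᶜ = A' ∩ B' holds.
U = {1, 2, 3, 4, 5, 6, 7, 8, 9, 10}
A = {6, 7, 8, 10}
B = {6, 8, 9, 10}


LHS: A ∪ B = {6, 7, 8, 9, 10}
(A ∪ B)' = U \ (A ∪ B) = {1, 2, 3, 4, 5}
A' = {1, 2, 3, 4, 5, 9}, B' = {1, 2, 3, 4, 5, 7}
Claimed RHS: A' ∩ B' = {1, 2, 3, 4, 5}
Identity is VALID: LHS = RHS = {1, 2, 3, 4, 5} ✓

Identity is valid. (A ∪ B)' = A' ∩ B' = {1, 2, 3, 4, 5}


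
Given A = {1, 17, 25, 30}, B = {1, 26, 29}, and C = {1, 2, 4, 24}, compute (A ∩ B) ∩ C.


A ∩ B = {1}
(A ∩ B) ∩ C = {1}

A ∩ B ∩ C = {1}


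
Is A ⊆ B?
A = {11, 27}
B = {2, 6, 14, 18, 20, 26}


A ⊆ B means every element of A is in B.
Elements in A not in B: {11, 27}
So A ⊄ B.

No, A ⊄ B


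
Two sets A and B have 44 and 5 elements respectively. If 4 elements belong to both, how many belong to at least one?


|A ∪ B| = |A| + |B| - |A ∩ B|
= 44 + 5 - 4
= 45

|A ∪ B| = 45


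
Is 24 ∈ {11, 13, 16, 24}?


A = {11, 13, 16, 24}
Checking if 24 is in A
24 is in A → True

24 ∈ A


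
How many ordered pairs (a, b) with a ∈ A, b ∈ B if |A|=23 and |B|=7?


|A × B| = |A| × |B|
= 23 × 7
= 161

|A × B| = 161


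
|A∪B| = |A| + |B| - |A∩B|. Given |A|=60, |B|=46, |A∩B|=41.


|A ∪ B| = |A| + |B| - |A ∩ B|
= 60 + 46 - 41
= 65

|A ∪ B| = 65


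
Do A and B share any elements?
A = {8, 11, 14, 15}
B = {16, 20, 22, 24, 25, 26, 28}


Disjoint means A ∩ B = ∅.
A ∩ B = ∅
A ∩ B = ∅, so A and B are disjoint.

No — A and B share no elements (A ∩ B = ∅), so they are disjoint


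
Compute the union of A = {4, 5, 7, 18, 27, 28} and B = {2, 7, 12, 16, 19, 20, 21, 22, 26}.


A ∪ B = all elements in A or B (or both)
A = {4, 5, 7, 18, 27, 28}
B = {2, 7, 12, 16, 19, 20, 21, 22, 26}
A ∪ B = {2, 4, 5, 7, 12, 16, 18, 19, 20, 21, 22, 26, 27, 28}

A ∪ B = {2, 4, 5, 7, 12, 16, 18, 19, 20, 21, 22, 26, 27, 28}


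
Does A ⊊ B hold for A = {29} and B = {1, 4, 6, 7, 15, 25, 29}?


A ⊂ B requires: A ⊆ B AND A ≠ B.
A ⊆ B? Yes
A = B? No
A ⊂ B: Yes (A is a proper subset of B)

Yes, A ⊂ B


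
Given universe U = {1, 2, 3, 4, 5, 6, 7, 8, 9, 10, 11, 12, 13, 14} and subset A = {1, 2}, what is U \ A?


Aᶜ = U \ A = elements in U but not in A
U = {1, 2, 3, 4, 5, 6, 7, 8, 9, 10, 11, 12, 13, 14}
A = {1, 2}
Aᶜ = {3, 4, 5, 6, 7, 8, 9, 10, 11, 12, 13, 14}

Aᶜ = {3, 4, 5, 6, 7, 8, 9, 10, 11, 12, 13, 14}


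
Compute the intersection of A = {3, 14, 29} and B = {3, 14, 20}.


A ∩ B = elements in both A and B
A = {3, 14, 29}
B = {3, 14, 20}
A ∩ B = {3, 14}

A ∩ B = {3, 14}


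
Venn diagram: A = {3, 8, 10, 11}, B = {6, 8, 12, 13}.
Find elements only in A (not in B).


A = {3, 8, 10, 11}
B = {6, 8, 12, 13}
Region: only in A (not in B)
Elements: {3, 10, 11}

Elements only in A (not in B): {3, 10, 11}


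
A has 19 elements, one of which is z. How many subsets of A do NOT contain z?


Subsets of A avoiding z are subsets of A \ {z}, which has 18 elements.
Count = 2^(n-1) = 2^18
= 262144

Number of subsets avoiding z = 262144


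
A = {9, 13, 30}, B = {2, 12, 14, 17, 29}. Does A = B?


Two sets are equal iff they have exactly the same elements.
A = {9, 13, 30}
B = {2, 12, 14, 17, 29}
Differences: {2, 9, 12, 13, 14, 17, 29, 30}
A ≠ B

No, A ≠ B


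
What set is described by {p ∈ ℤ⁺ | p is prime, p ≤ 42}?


Checking each candidate:
Condition: primes ≤ 42
Result = {2, 3, 5, 7, 11, 13, 17, 19, 23, 29, 31, 37, 41}

{2, 3, 5, 7, 11, 13, 17, 19, 23, 29, 31, 37, 41}


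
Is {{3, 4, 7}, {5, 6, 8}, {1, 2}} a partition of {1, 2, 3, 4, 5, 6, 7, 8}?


A partition requires: (1) non-empty parts, (2) pairwise disjoint, (3) union = U
Parts: {3, 4, 7}, {5, 6, 8}, {1, 2}
Union of parts: {1, 2, 3, 4, 5, 6, 7, 8}
U = {1, 2, 3, 4, 5, 6, 7, 8}
All non-empty? True
Pairwise disjoint? True
Covers U? True

Yes, valid partition


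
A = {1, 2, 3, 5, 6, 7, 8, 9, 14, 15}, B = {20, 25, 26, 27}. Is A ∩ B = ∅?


Disjoint means A ∩ B = ∅.
A ∩ B = ∅
A ∩ B = ∅, so A and B are disjoint.

Yes, A and B are disjoint


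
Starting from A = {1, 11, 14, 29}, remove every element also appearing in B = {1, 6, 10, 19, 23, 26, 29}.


A \ B = elements in A but not in B
A = {1, 11, 14, 29}
B = {1, 6, 10, 19, 23, 26, 29}
Remove from A any elements in B
A \ B = {11, 14}

A \ B = {11, 14}


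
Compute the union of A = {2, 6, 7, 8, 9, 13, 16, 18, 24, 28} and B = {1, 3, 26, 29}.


A ∪ B = all elements in A or B (or both)
A = {2, 6, 7, 8, 9, 13, 16, 18, 24, 28}
B = {1, 3, 26, 29}
A ∪ B = {1, 2, 3, 6, 7, 8, 9, 13, 16, 18, 24, 26, 28, 29}

A ∪ B = {1, 2, 3, 6, 7, 8, 9, 13, 16, 18, 24, 26, 28, 29}


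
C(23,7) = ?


C(n,k) = n! / (k!(n-k)!)
C(23,7) = 23! / (7!16!)
= 245157

C(23,7) = 245157


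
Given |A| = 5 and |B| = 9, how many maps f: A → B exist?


Each of |A| = 5 inputs maps to any of |B| = 9 outputs.
# functions = |B|^|A| = 9^5
= 59049

Number of functions = 59049


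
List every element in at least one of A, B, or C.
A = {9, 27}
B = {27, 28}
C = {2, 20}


A ∪ B = {9, 27, 28}
(A ∪ B) ∪ C = {2, 9, 20, 27, 28}

A ∪ B ∪ C = {2, 9, 20, 27, 28}


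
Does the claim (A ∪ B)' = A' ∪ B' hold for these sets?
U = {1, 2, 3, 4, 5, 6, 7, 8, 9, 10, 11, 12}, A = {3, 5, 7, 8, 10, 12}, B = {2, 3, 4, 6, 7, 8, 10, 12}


LHS: A ∪ B = {2, 3, 4, 5, 6, 7, 8, 10, 12}
(A ∪ B)' = U \ (A ∪ B) = {1, 9, 11}
A' = {1, 2, 4, 6, 9, 11}, B' = {1, 5, 9, 11}
Claimed RHS: A' ∪ B' = {1, 2, 4, 5, 6, 9, 11}
Identity is INVALID: LHS = {1, 9, 11} but the RHS claimed here equals {1, 2, 4, 5, 6, 9, 11}. The correct form is (A ∪ B)' = A' ∩ B'.

Identity is invalid: (A ∪ B)' = {1, 9, 11} but A' ∪ B' = {1, 2, 4, 5, 6, 9, 11}. The correct De Morgan law is (A ∪ B)' = A' ∩ B'.


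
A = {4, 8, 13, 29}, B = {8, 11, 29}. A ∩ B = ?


A ∩ B = elements in both A and B
A = {4, 8, 13, 29}
B = {8, 11, 29}
A ∩ B = {8, 29}

A ∩ B = {8, 29}


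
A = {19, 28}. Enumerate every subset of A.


|A| = 2, so |P(A)| = 2^2 = 4
Enumerate subsets by cardinality (0 to 2):
∅, {19}, {28}, {19, 28}

P(A) has 4 subsets: ∅, {19}, {28}, {19, 28}


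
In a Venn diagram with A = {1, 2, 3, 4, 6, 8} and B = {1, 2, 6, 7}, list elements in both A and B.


A = {1, 2, 3, 4, 6, 8}
B = {1, 2, 6, 7}
Region: in both A and B
Elements: {1, 2, 6}

Elements in both A and B: {1, 2, 6}


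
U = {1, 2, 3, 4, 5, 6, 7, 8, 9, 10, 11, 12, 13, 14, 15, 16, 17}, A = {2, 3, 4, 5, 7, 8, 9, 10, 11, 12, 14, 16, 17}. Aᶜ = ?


Aᶜ = U \ A = elements in U but not in A
U = {1, 2, 3, 4, 5, 6, 7, 8, 9, 10, 11, 12, 13, 14, 15, 16, 17}
A = {2, 3, 4, 5, 7, 8, 9, 10, 11, 12, 14, 16, 17}
Aᶜ = {1, 6, 13, 15}

Aᶜ = {1, 6, 13, 15}


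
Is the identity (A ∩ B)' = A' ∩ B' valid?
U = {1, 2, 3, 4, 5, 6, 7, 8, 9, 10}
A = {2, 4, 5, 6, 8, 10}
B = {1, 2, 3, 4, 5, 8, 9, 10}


LHS: A ∩ B = {2, 4, 5, 8, 10}
(A ∩ B)' = U \ (A ∩ B) = {1, 3, 6, 7, 9}
A' = {1, 3, 7, 9}, B' = {6, 7}
Claimed RHS: A' ∩ B' = {7}
Identity is INVALID: LHS = {1, 3, 6, 7, 9} but the RHS claimed here equals {7}. The correct form is (A ∩ B)' = A' ∪ B'.

Identity is invalid: (A ∩ B)' = {1, 3, 6, 7, 9} but A' ∩ B' = {7}. The correct De Morgan law is (A ∩ B)' = A' ∪ B'.


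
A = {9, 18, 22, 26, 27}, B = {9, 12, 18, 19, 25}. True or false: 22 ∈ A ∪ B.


A = {9, 18, 22, 26, 27}, B = {9, 12, 18, 19, 25}
A ∪ B = all elements in A or B
A ∪ B = {9, 12, 18, 19, 22, 25, 26, 27}
Checking if 22 ∈ A ∪ B
22 is in A ∪ B → True

22 ∈ A ∪ B


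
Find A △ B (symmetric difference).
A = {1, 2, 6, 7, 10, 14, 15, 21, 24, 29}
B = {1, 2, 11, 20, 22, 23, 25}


A △ B = (A \ B) ∪ (B \ A) = elements in exactly one of A or B
A \ B = {6, 7, 10, 14, 15, 21, 24, 29}
B \ A = {11, 20, 22, 23, 25}
A △ B = {6, 7, 10, 11, 14, 15, 20, 21, 22, 23, 24, 25, 29}

A △ B = {6, 7, 10, 11, 14, 15, 20, 21, 22, 23, 24, 25, 29}


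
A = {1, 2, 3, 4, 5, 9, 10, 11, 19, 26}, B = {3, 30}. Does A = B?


Two sets are equal iff they have exactly the same elements.
A = {1, 2, 3, 4, 5, 9, 10, 11, 19, 26}
B = {3, 30}
Differences: {1, 2, 4, 5, 9, 10, 11, 19, 26, 30}
A ≠ B

No, A ≠ B


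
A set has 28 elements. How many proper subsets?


Total subsets = 2^n = 2^28 = 268435456
Proper subsets exclude the set itself: 2^n - 1
= 268435456 - 1
= 268435455

Number of proper subsets = 268435455


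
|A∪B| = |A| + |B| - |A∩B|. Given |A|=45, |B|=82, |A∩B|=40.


|A ∪ B| = |A| + |B| - |A ∩ B|
= 45 + 82 - 40
= 87

|A ∪ B| = 87


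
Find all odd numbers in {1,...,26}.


Checking each candidate:
Condition: odd numbers in {1,...,26}
Result = {1, 3, 5, 7, 9, 11, 13, 15, 17, 19, 21, 23, 25}

{1, 3, 5, 7, 9, 11, 13, 15, 17, 19, 21, 23, 25}


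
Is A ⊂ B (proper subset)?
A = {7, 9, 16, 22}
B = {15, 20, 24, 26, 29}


A ⊂ B requires: A ⊆ B AND A ≠ B.
A ⊆ B? No
A ⊄ B, so A is not a proper subset.

No, A is not a proper subset of B


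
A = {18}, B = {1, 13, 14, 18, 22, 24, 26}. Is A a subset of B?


A ⊆ B means every element of A is in B.
All elements of A are in B.
So A ⊆ B.

Yes, A ⊆ B


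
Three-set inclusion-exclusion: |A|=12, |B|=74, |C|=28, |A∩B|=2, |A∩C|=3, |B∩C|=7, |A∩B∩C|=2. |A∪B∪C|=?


|A∪B∪C| = |A|+|B|+|C| - |A∩B|-|A∩C|-|B∩C| + |A∩B∩C|
= 12+74+28 - 2-3-7 + 2
= 114 - 12 + 2
= 104

|A ∪ B ∪ C| = 104


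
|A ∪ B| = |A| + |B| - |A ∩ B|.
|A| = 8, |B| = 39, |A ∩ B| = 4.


|A ∪ B| = |A| + |B| - |A ∩ B|
= 8 + 39 - 4
= 43

|A ∪ B| = 43


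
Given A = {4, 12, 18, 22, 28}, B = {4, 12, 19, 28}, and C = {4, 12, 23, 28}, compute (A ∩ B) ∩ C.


A ∩ B = {4, 12, 28}
(A ∩ B) ∩ C = {4, 12, 28}

A ∩ B ∩ C = {4, 12, 28}


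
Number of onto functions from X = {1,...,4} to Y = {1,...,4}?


n = |X| = 4, k = |Y| = 4. Surjections via inclusion-exclusion:
S(n,k) = Σ(-1)^i × C(k,i) × (k-i)^n, i=0 to k
i=0: (-1)^0×C(4,0)×4^4 = 256
i=1: (-1)^1×C(4,1)×3^4 = -324
i=2: (-1)^2×C(4,2)×2^4 = 96
i=3: (-1)^3×C(4,3)×1^4 = -4
i=4: (-1)^4×C(4,4)×0^4 = 0
Total = 24

Number of surjections = 24
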